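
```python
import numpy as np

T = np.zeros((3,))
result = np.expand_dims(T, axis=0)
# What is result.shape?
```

(1, 3)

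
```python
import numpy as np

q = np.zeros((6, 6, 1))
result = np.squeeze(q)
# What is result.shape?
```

(6, 6)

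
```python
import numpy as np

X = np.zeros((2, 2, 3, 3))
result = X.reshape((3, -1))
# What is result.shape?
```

(3, 12)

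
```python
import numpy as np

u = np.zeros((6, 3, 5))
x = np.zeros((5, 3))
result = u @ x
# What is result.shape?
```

(6, 3, 3)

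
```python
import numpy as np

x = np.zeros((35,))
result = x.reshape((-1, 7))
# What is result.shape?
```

(5, 7)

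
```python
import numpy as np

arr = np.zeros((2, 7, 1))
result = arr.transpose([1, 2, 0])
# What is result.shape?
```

(7, 1, 2)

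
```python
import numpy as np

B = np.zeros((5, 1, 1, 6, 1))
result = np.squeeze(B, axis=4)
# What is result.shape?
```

(5, 1, 1, 6)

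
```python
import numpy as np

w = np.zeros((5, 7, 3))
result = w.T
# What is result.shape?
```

(3, 7, 5)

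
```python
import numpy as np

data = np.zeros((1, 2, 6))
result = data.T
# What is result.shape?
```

(6, 2, 1)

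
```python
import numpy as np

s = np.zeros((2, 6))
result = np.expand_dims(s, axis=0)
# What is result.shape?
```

(1, 2, 6)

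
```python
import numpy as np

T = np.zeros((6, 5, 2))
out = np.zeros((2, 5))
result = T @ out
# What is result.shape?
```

(6, 5, 5)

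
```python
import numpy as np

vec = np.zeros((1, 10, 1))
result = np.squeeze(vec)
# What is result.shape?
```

(10,)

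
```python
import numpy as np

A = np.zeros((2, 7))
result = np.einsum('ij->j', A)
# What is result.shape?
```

(7,)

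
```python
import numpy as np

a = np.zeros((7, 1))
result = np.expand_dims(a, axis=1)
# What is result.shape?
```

(7, 1, 1)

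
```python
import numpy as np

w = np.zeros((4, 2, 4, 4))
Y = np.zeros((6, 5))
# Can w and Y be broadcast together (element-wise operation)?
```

No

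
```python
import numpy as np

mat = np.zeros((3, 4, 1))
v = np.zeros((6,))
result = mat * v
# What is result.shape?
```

(3, 4, 6)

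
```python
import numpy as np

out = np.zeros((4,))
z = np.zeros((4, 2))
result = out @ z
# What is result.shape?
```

(2,)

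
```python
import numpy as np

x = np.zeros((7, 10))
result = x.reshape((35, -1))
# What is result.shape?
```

(35, 2)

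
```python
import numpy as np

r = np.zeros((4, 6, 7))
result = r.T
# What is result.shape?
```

(7, 6, 4)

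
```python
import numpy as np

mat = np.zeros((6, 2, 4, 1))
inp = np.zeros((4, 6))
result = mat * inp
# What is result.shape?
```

(6, 2, 4, 6)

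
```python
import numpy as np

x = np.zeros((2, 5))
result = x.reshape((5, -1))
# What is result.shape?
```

(5, 2)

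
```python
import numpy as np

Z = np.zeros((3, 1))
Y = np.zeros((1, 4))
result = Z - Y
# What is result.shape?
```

(3, 4)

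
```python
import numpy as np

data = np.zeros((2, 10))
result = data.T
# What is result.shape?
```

(10, 2)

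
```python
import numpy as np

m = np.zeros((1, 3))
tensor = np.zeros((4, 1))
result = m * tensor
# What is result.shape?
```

(4, 3)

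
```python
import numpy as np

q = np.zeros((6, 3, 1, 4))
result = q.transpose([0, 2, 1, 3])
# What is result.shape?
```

(6, 1, 3, 4)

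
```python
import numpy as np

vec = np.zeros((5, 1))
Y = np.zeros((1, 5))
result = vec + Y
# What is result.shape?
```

(5, 5)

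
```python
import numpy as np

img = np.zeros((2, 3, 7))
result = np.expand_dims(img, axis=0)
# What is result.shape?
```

(1, 2, 3, 7)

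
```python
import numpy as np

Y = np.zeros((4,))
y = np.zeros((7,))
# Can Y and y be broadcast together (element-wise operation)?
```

No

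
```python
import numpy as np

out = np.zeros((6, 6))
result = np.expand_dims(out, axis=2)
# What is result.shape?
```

(6, 6, 1)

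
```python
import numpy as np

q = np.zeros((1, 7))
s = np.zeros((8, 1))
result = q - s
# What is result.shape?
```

(8, 7)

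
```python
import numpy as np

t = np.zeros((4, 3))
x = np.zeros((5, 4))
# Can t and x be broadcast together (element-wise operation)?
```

No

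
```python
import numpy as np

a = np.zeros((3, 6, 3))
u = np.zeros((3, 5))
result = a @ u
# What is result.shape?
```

(3, 6, 5)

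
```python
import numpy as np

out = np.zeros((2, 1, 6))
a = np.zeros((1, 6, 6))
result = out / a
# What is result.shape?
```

(2, 6, 6)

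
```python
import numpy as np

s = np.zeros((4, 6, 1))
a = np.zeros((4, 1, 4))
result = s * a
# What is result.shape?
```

(4, 6, 4)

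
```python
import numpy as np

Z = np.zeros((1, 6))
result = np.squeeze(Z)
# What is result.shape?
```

(6,)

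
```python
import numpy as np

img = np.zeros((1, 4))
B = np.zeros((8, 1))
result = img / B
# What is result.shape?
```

(8, 4)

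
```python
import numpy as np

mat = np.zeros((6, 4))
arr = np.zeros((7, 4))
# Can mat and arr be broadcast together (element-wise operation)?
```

No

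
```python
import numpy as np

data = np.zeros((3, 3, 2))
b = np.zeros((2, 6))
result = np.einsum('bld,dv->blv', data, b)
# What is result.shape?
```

(3, 3, 6)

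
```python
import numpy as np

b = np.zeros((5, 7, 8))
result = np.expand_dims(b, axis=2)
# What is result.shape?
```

(5, 7, 1, 8)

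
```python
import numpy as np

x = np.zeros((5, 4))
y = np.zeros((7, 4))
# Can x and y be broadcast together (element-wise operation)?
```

No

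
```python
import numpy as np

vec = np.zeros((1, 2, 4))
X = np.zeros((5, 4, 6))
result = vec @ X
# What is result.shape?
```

(5, 2, 6)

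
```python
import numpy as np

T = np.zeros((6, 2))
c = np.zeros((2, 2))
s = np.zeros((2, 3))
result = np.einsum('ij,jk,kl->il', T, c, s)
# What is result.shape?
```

(6, 3)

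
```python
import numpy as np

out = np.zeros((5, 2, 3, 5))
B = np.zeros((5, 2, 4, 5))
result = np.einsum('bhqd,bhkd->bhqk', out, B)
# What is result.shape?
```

(5, 2, 3, 4)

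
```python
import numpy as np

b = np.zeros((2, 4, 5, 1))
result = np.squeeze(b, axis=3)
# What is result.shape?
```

(2, 4, 5)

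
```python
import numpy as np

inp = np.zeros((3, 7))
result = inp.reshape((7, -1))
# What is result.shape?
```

(7, 3)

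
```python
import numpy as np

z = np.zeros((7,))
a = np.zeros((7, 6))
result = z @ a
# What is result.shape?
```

(6,)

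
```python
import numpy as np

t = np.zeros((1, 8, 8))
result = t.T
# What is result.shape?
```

(8, 8, 1)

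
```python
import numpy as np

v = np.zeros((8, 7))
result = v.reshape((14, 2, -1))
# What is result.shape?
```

(14, 2, 2)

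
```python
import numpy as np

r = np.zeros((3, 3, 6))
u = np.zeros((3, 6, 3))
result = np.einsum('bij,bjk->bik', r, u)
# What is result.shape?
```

(3, 3, 3)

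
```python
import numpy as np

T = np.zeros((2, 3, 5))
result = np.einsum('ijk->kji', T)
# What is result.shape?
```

(5, 3, 2)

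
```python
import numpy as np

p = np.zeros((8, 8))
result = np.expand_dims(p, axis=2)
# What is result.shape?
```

(8, 8, 1)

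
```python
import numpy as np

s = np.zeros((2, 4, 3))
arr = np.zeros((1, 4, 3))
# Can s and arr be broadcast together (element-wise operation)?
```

Yes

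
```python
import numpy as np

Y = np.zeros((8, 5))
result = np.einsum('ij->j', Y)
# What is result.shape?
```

(5,)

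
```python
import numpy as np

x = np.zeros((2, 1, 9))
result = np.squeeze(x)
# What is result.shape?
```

(2, 9)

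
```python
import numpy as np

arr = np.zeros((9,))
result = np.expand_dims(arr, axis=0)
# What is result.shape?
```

(1, 9)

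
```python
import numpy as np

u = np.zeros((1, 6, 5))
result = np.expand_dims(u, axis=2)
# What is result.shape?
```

(1, 6, 1, 5)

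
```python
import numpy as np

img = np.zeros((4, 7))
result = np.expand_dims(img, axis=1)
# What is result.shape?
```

(4, 1, 7)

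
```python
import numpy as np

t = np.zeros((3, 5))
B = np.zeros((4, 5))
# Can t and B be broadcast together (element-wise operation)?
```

No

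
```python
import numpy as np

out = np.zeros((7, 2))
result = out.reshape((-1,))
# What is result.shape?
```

(14,)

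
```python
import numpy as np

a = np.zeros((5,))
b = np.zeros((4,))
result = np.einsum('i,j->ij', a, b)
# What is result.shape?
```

(5, 4)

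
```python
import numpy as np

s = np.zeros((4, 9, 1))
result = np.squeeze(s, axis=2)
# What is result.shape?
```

(4, 9)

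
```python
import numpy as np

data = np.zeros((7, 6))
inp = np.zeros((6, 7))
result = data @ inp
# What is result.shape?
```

(7, 7)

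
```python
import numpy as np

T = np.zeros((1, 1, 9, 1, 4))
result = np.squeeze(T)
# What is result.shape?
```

(9, 4)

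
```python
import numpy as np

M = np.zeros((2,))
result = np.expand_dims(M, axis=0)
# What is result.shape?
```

(1, 2)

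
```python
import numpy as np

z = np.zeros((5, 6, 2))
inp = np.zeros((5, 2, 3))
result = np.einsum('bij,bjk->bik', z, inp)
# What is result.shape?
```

(5, 6, 3)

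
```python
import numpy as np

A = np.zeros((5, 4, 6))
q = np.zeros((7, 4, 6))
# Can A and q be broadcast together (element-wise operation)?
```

No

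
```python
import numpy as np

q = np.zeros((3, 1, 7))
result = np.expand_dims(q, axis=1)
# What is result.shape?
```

(3, 1, 1, 7)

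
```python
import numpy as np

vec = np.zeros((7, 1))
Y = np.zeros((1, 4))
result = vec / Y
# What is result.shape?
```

(7, 4)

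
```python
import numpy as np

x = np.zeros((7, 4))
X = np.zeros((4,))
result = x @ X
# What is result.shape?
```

(7,)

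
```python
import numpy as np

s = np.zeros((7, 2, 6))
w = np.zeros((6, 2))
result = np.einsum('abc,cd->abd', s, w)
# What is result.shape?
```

(7, 2, 2)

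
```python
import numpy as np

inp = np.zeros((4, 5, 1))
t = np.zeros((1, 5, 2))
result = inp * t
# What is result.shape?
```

(4, 5, 2)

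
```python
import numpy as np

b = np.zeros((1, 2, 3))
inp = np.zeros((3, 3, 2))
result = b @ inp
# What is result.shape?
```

(3, 2, 2)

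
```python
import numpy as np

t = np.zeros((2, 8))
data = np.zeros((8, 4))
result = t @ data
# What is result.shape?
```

(2, 4)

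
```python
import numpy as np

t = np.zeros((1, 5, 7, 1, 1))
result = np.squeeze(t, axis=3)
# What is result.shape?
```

(1, 5, 7, 1)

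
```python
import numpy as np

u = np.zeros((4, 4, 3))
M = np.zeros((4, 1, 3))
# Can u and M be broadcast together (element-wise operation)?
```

Yes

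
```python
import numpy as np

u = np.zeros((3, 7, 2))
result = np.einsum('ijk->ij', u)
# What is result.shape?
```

(3, 7)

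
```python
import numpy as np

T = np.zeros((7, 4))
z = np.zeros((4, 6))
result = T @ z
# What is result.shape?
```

(7, 6)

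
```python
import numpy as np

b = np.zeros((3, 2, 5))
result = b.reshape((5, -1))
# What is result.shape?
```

(5, 6)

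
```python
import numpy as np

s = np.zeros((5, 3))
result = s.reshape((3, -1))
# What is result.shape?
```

(3, 5)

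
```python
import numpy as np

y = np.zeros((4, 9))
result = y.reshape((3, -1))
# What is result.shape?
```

(3, 12)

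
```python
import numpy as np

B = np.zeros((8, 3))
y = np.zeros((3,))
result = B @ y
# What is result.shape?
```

(8,)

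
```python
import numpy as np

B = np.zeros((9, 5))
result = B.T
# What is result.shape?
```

(5, 9)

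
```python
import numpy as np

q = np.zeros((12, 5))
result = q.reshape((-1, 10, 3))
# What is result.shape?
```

(2, 10, 3)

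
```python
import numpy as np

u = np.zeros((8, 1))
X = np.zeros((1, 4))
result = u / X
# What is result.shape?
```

(8, 4)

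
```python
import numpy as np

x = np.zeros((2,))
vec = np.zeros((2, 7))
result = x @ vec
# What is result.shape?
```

(7,)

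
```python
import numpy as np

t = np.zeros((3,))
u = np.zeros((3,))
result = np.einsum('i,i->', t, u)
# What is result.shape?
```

()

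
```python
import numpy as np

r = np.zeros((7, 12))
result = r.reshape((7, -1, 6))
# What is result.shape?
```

(7, 2, 6)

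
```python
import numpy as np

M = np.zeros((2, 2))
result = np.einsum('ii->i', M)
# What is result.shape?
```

(2,)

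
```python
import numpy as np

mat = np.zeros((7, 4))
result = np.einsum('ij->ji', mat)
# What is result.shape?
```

(4, 7)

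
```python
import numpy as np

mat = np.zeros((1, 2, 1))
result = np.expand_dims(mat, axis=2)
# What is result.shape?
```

(1, 2, 1, 1)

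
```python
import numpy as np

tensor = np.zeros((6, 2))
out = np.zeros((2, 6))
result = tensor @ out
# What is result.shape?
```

(6, 6)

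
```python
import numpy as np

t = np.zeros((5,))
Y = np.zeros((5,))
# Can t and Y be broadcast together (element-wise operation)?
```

Yes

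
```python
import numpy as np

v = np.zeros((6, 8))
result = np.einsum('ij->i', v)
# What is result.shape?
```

(6,)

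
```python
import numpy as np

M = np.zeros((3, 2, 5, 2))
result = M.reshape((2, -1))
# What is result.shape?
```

(2, 30)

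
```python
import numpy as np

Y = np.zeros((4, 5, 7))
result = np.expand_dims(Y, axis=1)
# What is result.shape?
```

(4, 1, 5, 7)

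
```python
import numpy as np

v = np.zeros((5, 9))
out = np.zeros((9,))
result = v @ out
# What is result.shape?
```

(5,)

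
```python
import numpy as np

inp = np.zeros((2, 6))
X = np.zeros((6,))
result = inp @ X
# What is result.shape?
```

(2,)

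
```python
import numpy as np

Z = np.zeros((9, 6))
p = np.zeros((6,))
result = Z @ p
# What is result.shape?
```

(9,)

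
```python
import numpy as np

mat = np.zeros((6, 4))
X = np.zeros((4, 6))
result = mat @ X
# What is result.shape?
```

(6, 6)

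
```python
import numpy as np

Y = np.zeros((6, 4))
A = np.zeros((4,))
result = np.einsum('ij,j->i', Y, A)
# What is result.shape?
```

(6,)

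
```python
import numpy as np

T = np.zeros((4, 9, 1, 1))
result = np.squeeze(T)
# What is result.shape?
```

(4, 9)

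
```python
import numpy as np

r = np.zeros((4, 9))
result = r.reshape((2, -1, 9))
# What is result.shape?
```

(2, 2, 9)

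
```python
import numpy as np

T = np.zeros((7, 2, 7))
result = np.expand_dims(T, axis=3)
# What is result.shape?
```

(7, 2, 7, 1)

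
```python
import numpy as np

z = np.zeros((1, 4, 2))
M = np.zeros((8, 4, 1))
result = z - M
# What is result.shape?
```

(8, 4, 2)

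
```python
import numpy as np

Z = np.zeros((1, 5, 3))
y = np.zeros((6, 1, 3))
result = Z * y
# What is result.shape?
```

(6, 5, 3)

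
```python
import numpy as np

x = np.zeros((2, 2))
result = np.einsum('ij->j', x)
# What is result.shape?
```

(2,)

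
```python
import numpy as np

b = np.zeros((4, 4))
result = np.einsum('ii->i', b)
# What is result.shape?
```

(4,)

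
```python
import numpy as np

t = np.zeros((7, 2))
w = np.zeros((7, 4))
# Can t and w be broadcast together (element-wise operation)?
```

No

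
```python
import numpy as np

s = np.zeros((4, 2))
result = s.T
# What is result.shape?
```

(2, 4)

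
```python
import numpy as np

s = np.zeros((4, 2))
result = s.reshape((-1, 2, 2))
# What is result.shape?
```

(2, 2, 2)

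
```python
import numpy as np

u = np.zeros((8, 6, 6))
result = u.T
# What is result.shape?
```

(6, 6, 8)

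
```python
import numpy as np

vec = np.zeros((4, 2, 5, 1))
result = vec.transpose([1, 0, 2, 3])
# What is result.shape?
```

(2, 4, 5, 1)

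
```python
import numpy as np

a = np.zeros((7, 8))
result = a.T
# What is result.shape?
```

(8, 7)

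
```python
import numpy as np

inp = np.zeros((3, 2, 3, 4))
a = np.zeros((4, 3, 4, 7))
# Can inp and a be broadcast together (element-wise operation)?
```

No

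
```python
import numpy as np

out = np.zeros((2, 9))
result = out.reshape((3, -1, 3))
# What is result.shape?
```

(3, 2, 3)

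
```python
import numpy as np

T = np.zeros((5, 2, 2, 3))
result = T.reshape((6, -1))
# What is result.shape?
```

(6, 10)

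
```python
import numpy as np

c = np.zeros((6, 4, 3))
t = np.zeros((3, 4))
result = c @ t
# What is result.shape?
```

(6, 4, 4)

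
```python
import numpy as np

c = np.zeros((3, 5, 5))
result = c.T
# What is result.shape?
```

(5, 5, 3)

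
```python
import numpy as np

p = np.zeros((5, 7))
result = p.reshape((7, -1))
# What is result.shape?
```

(7, 5)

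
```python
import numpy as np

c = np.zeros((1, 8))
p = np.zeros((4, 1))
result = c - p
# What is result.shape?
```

(4, 8)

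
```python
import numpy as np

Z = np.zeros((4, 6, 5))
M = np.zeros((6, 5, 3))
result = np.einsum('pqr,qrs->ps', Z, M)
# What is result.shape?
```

(4, 3)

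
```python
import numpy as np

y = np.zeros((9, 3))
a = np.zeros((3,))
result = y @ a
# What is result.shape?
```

(9,)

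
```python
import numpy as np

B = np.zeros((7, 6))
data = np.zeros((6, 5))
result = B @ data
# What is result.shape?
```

(7, 5)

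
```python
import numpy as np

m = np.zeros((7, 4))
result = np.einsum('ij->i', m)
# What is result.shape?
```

(7,)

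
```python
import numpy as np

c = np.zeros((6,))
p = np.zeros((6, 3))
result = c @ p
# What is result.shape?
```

(3,)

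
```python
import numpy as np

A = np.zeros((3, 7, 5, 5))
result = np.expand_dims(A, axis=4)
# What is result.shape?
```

(3, 7, 5, 5, 1)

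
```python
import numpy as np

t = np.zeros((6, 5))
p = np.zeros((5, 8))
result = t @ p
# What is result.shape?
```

(6, 8)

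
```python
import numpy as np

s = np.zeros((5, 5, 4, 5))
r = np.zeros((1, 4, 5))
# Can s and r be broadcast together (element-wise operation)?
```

Yes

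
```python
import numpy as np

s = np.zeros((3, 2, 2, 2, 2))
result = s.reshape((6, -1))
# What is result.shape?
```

(6, 8)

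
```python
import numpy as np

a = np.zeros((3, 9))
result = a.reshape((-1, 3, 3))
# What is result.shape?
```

(3, 3, 3)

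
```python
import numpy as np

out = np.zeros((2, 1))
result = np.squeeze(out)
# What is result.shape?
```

(2,)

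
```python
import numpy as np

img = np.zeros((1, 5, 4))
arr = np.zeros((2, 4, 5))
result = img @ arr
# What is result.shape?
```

(2, 5, 5)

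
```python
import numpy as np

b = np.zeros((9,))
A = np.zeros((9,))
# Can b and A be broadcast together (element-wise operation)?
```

Yes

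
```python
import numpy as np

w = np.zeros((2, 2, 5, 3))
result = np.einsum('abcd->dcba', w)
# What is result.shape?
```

(3, 5, 2, 2)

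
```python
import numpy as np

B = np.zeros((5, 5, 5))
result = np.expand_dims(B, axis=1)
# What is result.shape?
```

(5, 1, 5, 5)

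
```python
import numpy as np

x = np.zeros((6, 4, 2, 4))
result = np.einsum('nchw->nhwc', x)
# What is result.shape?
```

(6, 2, 4, 4)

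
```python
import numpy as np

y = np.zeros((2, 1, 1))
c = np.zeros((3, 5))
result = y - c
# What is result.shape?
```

(2, 3, 5)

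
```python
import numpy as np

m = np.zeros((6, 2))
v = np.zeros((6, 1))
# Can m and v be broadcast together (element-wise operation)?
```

Yes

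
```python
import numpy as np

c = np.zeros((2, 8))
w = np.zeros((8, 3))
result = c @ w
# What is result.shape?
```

(2, 3)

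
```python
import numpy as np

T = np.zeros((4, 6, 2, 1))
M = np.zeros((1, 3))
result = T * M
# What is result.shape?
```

(4, 6, 2, 3)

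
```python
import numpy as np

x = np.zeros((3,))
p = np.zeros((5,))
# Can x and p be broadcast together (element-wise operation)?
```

No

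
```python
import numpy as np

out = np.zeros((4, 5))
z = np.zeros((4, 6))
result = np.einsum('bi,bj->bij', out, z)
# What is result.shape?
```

(4, 5, 6)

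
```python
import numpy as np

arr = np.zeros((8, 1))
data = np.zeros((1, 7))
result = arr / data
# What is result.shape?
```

(8, 7)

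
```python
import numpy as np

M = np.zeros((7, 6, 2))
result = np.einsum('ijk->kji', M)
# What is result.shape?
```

(2, 6, 7)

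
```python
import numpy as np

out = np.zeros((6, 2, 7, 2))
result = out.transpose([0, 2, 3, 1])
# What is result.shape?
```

(6, 7, 2, 2)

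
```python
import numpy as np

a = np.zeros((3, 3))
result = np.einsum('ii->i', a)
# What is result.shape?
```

(3,)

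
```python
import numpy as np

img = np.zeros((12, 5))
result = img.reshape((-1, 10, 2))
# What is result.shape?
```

(3, 10, 2)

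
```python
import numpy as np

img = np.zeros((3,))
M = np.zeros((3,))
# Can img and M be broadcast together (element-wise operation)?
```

Yes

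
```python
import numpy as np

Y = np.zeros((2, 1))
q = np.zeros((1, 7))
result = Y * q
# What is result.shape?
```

(2, 7)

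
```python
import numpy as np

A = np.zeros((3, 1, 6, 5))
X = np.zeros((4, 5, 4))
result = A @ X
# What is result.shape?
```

(3, 4, 6, 4)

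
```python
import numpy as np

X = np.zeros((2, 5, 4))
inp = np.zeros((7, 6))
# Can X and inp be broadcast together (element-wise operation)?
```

No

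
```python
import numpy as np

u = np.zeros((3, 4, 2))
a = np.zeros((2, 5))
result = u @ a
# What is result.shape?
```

(3, 4, 5)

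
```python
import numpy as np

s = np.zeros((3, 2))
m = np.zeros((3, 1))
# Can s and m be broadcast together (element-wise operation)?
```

Yes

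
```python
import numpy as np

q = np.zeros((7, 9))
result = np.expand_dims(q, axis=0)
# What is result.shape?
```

(1, 7, 9)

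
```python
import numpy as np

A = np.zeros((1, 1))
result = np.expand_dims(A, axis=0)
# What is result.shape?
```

(1, 1, 1)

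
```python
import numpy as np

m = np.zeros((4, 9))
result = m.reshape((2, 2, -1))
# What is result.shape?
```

(2, 2, 9)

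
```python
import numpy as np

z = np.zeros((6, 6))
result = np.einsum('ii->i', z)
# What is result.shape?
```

(6,)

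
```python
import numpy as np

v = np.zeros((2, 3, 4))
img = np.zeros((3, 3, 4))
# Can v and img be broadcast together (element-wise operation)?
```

No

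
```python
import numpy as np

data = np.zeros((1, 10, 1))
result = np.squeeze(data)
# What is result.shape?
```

(10,)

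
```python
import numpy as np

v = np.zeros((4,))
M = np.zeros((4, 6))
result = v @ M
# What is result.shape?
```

(6,)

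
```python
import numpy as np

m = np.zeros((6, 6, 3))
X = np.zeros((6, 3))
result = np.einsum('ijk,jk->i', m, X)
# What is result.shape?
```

(6,)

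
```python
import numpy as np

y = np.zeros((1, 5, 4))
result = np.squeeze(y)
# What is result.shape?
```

(5, 4)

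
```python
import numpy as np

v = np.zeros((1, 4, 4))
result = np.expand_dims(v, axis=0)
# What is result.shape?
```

(1, 1, 4, 4)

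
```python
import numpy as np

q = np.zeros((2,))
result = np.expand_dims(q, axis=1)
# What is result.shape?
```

(2, 1)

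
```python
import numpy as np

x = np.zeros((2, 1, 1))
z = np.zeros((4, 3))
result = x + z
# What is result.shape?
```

(2, 4, 3)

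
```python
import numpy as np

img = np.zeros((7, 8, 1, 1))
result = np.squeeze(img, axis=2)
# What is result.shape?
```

(7, 8, 1)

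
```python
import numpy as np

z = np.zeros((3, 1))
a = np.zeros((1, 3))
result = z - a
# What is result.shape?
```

(3, 3)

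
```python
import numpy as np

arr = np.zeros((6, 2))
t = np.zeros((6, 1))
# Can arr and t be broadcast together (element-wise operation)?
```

Yes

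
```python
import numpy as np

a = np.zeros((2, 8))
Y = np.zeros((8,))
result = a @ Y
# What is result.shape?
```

(2,)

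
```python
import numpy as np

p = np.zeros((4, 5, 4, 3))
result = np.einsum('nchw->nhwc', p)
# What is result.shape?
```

(4, 4, 3, 5)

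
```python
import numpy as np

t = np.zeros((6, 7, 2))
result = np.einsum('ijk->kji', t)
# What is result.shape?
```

(2, 7, 6)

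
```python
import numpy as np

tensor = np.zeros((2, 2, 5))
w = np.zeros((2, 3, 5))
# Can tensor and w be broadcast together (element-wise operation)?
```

No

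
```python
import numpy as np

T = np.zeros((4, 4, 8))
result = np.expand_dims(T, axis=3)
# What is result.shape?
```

(4, 4, 8, 1)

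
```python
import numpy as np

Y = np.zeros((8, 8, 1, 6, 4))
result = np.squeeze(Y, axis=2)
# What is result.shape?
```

(8, 8, 6, 4)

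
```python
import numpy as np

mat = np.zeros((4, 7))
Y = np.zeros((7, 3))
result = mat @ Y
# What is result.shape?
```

(4, 3)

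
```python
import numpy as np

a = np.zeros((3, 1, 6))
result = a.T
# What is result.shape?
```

(6, 1, 3)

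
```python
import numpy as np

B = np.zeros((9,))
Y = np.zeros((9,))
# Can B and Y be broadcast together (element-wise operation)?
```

Yes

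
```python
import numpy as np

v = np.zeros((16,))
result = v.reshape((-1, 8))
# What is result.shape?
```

(2, 8)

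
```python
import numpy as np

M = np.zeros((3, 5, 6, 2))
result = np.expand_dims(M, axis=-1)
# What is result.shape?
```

(3, 5, 6, 2, 1)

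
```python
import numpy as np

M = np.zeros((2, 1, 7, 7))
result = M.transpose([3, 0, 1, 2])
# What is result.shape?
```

(7, 2, 1, 7)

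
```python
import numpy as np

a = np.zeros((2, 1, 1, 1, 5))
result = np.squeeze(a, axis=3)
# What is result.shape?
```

(2, 1, 1, 5)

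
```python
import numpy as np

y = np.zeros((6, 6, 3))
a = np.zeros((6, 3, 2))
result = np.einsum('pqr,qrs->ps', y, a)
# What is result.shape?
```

(6, 2)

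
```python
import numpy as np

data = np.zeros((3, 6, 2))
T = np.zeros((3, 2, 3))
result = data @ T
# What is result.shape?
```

(3, 6, 3)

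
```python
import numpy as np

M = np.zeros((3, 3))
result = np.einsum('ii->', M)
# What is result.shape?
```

()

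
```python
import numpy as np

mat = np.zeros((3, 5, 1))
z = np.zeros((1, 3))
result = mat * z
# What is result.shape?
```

(3, 5, 3)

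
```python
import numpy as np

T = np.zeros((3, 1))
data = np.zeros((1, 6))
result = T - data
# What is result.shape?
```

(3, 6)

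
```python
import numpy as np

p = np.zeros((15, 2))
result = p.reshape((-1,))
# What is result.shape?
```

(30,)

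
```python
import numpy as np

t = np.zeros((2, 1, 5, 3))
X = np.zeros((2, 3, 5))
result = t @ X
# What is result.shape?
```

(2, 2, 5, 5)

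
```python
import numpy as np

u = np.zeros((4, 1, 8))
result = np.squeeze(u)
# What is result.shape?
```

(4, 8)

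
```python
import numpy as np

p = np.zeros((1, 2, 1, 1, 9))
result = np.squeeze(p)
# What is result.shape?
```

(2, 9)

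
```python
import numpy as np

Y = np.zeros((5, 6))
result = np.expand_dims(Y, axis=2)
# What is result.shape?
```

(5, 6, 1)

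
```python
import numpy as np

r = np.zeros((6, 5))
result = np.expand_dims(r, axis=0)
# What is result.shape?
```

(1, 6, 5)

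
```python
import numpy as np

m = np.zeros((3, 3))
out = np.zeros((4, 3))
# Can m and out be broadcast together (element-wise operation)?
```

No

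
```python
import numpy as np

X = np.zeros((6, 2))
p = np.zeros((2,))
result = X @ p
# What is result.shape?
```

(6,)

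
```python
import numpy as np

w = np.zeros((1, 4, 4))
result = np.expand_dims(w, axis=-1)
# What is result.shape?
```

(1, 4, 4, 1)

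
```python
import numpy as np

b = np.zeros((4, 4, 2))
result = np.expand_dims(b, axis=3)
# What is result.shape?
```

(4, 4, 2, 1)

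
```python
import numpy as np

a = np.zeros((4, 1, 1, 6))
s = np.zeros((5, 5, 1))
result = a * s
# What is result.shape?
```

(4, 5, 5, 6)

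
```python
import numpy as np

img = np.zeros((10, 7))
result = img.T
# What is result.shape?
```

(7, 10)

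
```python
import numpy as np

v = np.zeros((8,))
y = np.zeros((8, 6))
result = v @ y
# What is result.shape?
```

(6,)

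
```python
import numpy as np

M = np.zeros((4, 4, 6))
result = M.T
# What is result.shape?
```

(6, 4, 4)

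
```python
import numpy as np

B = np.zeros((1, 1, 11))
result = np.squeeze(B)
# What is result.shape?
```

(11,)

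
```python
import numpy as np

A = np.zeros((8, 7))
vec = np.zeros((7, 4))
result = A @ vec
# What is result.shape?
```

(8, 4)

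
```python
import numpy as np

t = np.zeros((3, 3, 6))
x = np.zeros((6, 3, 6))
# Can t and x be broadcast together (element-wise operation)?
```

No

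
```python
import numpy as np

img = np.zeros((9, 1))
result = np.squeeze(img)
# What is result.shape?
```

(9,)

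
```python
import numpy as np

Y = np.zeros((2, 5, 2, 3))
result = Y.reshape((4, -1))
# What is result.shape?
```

(4, 15)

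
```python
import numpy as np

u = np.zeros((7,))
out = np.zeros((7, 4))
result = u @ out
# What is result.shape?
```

(4,)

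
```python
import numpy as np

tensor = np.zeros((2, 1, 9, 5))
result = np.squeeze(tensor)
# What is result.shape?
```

(2, 9, 5)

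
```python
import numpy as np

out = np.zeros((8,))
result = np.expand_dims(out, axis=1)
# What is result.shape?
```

(8, 1)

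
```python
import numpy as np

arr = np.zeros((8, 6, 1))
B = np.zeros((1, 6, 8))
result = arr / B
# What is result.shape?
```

(8, 6, 8)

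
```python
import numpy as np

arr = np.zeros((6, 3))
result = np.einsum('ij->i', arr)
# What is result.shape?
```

(6,)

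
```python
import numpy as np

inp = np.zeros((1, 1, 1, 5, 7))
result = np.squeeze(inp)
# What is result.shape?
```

(5, 7)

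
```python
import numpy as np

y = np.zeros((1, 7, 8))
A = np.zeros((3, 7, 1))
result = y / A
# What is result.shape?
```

(3, 7, 8)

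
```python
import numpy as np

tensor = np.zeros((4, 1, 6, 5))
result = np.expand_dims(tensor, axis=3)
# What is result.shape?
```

(4, 1, 6, 1, 5)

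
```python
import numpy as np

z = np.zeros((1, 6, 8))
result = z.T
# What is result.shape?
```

(8, 6, 1)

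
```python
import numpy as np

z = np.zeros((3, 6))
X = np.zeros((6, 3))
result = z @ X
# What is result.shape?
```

(3, 3)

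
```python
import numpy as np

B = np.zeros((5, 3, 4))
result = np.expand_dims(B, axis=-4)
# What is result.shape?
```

(1, 5, 3, 4)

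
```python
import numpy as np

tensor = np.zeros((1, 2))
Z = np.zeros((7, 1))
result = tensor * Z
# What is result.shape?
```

(7, 2)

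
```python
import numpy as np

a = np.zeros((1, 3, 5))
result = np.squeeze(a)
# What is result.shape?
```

(3, 5)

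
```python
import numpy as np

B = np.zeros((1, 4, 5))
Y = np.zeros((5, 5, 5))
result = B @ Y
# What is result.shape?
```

(5, 4, 5)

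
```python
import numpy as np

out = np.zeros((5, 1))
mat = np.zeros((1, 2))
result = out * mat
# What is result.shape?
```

(5, 2)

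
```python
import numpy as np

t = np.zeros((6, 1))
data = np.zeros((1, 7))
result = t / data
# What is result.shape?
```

(6, 7)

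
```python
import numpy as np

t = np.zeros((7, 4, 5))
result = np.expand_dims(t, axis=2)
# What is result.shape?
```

(7, 4, 1, 5)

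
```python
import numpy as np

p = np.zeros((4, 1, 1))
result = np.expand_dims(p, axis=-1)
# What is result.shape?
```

(4, 1, 1, 1)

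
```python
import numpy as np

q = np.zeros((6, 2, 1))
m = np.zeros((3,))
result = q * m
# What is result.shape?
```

(6, 2, 3)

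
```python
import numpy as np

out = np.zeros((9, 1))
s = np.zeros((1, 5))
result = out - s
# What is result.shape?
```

(9, 5)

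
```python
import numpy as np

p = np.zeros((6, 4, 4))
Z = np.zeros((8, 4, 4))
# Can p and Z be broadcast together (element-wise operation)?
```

No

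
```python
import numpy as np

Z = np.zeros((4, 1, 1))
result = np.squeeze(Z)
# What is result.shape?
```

(4,)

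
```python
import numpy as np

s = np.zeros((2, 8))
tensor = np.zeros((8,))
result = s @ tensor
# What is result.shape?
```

(2,)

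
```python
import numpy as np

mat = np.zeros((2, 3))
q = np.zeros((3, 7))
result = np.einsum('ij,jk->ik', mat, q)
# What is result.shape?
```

(2, 7)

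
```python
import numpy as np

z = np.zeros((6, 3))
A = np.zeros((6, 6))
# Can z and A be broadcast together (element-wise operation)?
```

No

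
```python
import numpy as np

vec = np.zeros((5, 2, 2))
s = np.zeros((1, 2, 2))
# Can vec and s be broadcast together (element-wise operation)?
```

Yes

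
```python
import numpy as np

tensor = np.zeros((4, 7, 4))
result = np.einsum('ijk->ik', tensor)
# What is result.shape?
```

(4, 4)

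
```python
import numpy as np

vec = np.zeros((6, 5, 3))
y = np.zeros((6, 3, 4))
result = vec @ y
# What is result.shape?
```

(6, 5, 4)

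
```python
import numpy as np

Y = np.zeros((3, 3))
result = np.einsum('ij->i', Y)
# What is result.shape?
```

(3,)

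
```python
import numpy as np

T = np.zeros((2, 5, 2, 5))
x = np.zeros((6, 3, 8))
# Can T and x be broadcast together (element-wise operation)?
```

No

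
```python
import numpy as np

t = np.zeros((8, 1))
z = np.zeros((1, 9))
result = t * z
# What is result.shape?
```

(8, 9)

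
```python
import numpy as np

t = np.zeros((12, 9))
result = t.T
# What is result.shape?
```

(9, 12)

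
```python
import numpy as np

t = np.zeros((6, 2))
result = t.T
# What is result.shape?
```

(2, 6)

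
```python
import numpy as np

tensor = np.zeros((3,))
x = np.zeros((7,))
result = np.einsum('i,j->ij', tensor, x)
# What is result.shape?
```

(3, 7)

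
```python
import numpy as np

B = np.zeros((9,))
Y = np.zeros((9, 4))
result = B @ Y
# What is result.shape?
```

(4,)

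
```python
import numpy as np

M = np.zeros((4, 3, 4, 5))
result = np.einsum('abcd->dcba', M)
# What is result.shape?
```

(5, 4, 3, 4)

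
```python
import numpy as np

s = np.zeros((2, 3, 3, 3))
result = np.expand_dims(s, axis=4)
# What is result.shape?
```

(2, 3, 3, 3, 1)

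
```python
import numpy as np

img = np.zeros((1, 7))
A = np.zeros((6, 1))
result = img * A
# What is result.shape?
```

(6, 7)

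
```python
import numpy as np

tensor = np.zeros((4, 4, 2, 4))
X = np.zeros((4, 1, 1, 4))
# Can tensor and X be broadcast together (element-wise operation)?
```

Yes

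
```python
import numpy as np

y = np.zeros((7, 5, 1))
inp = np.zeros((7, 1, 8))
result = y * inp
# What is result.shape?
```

(7, 5, 8)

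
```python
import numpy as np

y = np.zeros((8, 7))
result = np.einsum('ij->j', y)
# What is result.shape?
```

(7,)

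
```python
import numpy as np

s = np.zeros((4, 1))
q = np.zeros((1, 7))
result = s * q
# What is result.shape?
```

(4, 7)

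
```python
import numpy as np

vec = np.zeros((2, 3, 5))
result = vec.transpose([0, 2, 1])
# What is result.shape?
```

(2, 5, 3)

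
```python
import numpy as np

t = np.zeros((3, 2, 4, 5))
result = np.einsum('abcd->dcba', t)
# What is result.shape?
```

(5, 4, 2, 3)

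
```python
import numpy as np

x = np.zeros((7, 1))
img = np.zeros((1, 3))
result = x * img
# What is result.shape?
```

(7, 3)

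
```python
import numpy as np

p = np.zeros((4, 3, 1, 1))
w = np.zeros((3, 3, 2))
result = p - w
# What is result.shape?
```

(4, 3, 3, 2)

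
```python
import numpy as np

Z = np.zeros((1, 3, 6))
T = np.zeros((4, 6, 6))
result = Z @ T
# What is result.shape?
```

(4, 3, 6)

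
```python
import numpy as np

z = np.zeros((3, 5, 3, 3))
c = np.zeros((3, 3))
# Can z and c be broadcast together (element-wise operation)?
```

Yes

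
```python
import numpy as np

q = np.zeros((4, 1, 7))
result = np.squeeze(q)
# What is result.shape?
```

(4, 7)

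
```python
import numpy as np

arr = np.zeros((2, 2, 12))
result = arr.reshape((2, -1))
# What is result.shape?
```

(2, 24)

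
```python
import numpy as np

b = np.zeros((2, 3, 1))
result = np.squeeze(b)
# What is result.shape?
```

(2, 3)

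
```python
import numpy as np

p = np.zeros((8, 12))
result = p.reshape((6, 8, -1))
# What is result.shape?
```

(6, 8, 2)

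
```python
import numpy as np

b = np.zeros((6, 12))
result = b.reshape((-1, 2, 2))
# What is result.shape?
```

(18, 2, 2)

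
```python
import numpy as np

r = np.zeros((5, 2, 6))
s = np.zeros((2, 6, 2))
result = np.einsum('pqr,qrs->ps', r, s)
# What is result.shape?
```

(5, 2)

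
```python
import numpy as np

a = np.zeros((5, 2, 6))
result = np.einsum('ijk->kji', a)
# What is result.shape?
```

(6, 2, 5)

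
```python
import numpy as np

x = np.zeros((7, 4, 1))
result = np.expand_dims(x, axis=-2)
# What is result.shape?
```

(7, 4, 1, 1)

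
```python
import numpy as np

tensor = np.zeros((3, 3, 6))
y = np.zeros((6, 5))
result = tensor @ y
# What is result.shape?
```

(3, 3, 5)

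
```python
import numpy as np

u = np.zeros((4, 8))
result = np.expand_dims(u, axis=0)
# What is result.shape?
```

(1, 4, 8)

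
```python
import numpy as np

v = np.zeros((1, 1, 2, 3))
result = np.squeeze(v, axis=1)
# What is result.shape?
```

(1, 2, 3)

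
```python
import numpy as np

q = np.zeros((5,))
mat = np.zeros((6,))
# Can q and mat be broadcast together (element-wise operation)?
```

No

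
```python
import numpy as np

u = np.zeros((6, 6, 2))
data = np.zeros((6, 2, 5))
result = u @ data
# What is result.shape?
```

(6, 6, 5)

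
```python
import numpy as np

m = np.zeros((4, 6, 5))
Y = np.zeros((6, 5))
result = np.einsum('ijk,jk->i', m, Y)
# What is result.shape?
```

(4,)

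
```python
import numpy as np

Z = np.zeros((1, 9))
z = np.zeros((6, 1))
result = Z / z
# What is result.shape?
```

(6, 9)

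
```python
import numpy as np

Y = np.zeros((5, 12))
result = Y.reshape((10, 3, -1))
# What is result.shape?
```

(10, 3, 2)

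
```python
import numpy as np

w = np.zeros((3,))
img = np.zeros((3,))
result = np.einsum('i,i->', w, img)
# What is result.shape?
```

()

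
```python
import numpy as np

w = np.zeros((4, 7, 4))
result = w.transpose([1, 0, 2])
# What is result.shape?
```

(7, 4, 4)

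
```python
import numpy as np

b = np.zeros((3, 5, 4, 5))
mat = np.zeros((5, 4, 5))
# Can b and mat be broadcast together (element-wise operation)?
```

Yes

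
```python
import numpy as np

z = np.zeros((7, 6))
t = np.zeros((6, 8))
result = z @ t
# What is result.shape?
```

(7, 8)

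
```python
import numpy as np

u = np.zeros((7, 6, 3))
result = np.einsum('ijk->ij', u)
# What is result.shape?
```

(7, 6)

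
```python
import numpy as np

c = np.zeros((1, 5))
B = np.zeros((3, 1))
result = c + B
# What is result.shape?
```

(3, 5)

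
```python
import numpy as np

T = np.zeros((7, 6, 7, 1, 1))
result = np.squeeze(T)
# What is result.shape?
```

(7, 6, 7)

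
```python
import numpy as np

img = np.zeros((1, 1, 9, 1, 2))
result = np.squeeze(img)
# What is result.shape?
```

(9, 2)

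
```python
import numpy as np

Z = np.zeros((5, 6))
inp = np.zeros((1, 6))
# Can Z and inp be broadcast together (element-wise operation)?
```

Yes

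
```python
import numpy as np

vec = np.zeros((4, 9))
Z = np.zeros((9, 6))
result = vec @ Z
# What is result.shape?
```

(4, 6)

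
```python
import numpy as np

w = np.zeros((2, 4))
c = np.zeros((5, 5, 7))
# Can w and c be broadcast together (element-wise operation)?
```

No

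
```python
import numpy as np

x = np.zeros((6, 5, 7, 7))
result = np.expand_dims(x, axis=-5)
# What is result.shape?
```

(1, 6, 5, 7, 7)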